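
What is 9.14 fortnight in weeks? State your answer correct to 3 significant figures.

18.3 wk

1 fortnight = 2.00000 weeks.
9.14 × 2.00000 ≈ 18.3 wk.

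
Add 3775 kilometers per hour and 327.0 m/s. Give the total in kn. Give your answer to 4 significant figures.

3775 km/h = 2038.34 kn and 327.0 m/s = 635.637 kn.
2038.34 + 635.637 ≈ 2674 kn.

2674 kn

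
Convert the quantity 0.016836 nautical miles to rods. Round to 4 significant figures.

1 nautical mile = 368.249 rod.
Then 0.016836 × 368.249 ≈ 6.200 rod.

6.200 rod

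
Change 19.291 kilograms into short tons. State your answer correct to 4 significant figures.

1 kg = 0.00110231 short ton.
Thus 19.291 × 0.00110231 ≈ 0.02126 short ton.

0.02126 short tons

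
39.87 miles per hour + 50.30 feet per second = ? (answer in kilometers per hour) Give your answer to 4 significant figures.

119.4 kilometers per hour

39.87 mph = 64.1645 km/h and 50.30 ft/s = 55.1932 km/h.
64.1645 + 55.1932 ≈ 119.4 km/h.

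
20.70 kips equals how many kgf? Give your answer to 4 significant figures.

1 kip = 453.592 kgf.
Thus 20.70 × 453.592 ≈ 9389 kgf.

9389 kilograms-force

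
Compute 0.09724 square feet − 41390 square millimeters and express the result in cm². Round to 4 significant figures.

0.09724 ft² = 90.3389 cm² and 41390 mm² = 413.900 cm².
90.3389 − 413.900 ≈ -323.6 cm².

-323.6 cm²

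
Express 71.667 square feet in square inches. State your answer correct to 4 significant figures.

10320 square inches

1 ft² = 144.000 in².
71.667 × 144.000 ≈ 10320 in².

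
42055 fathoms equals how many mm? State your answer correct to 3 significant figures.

7.69e+7 mm

1 fathom = 1828.80 mm.
Thus 42055 × 1828.80 ≈ 7.69e+7 mm.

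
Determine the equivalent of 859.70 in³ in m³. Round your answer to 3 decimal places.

0.014 m³

1 cubic inch = 1.63871e-5 m³.
So 859.70 × 1.63871e-5 ≈ 0.014 m³.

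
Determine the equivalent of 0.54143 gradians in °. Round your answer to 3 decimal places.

1 grad = 0.900000 degrees.
Then 0.54143 × 0.900000 ≈ 0.487 °.

0.487 degrees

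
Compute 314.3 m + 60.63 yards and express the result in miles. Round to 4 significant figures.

0.2297 miles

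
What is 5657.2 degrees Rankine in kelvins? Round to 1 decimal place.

3142.9 K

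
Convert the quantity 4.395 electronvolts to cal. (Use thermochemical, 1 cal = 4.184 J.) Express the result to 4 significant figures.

1 eV = 3.82929 × 10^-20 calories.
So 4.395 × 3.82929 × 10^-20 ≈ 1.683 × 10^-19 cal.

1.683 × 10^-19 cal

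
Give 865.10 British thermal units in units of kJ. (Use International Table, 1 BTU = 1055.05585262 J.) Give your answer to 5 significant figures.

912.73 kilojoules

1 British thermal unit = 1.05506 kilojoules.
Thus 865.10 × 1.05506 ≈ 912.73 kJ.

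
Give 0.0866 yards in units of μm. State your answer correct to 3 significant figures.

1 yard = 914400 μm.
0.0866 × 914400 ≈ 79200 μm.

79200 μm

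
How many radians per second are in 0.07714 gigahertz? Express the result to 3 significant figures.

1 gigahertz = 6.28319 × 10^9 radians per second.
Then 0.07714 × 6.28319 × 10^9 ≈ 4.85 × 10^8 rad/s.

4.85 × 10^8 rad/s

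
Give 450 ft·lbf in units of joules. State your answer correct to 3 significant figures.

610 J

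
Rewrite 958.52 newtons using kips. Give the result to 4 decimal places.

0.2155 kip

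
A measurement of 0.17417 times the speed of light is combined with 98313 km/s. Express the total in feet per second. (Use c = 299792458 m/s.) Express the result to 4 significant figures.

4.939 × 10^8 feet per second

0.17417 c = 1.71309 × 10^8 ft/s and 98313 km/s = 3.22549 × 10^8 ft/s.
1.71309 × 10^8 + 3.22549 × 10^8 ≈ 4.939 × 10^8 ft/s.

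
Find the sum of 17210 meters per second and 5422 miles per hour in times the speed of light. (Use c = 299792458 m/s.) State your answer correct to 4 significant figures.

6.549 × 10^-5 c

17210 m/s = 5.74064 × 10^-5 c and 5422 mph = 8.08510 × 10^-6 c.
5.74064 × 10^-5 + 8.08510 × 10^-6 ≈ 6.549 × 10^-5 c.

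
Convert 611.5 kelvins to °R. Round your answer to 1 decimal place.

1100.7 °R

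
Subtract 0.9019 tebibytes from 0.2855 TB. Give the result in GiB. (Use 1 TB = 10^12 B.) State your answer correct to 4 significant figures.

-657.7 GiB

0.2855 TB = 265.893 GiB and 0.9019 TiB = 923.546 GiB.
265.893 − 923.546 ≈ -657.7 GiB.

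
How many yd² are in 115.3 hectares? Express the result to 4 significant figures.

1.379e+6 square yards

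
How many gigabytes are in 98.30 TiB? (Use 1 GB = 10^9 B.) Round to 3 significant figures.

1 TiB = 1099.51 gigabytes.
Then 98.30 × 1099.51 ≈ 108000 GB.

108000 gigabytes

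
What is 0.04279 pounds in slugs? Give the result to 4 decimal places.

1 lb = 0.0310810 slugs.
Then 0.04279 × 0.0310810 ≈ 0.0013 slug.

0.0013 slug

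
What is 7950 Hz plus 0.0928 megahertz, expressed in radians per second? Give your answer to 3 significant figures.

633000 rad/s

7950 Hz = 49951.3 rad/s and 0.0928 MHz = 583080 rad/s.
49951.3 + 583080 ≈ 633000 rad/s.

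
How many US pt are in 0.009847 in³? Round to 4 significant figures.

1 cubic inch = 0.0346320 US pt.
So 0.009847 × 0.0346320 ≈ 0.0003410 US pt.

0.0003410 US pt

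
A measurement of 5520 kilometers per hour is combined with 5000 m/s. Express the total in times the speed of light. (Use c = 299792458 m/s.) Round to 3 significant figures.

2.18e-5 c

5520 km/h = 5.11465e-6 c and 5000 m/s = 1.66782e-5 c.
5.11465e-6 + 1.66782e-5 ≈ 2.18e-5 c.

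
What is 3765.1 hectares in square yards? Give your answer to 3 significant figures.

4.50e+7 yd²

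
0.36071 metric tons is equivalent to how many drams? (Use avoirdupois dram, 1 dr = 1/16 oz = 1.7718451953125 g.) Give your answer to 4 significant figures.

203600 drams

1 t = 564383 drams.
Then 0.36071 × 564383 ≈ 203600 dr.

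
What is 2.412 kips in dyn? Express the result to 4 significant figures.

1.073 × 10^9 dynes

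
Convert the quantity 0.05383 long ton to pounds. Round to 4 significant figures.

1 long ton = 2240.00 lb.
0.05383 × 2240.00 ≈ 120.6 lb.

120.6 pounds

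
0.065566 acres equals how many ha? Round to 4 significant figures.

1 acre = 0.404686 hectares.
Then 0.065566 × 0.404686 ≈ 0.02653 ha.

0.02653 ha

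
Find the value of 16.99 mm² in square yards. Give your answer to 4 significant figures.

2.032e-5 square yards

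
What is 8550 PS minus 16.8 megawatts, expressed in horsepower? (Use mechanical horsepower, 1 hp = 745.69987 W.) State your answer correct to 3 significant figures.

-14100 hp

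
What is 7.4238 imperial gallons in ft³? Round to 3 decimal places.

1 imperial gallon = 0.160544 cubic feet.
Then 7.4238 × 0.160544 ≈ 1.192 ft³.

1.192 ft³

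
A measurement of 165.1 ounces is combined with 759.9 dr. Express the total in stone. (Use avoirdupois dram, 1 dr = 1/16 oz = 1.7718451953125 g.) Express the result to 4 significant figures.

0.9491 st

165.1 oz = 0.737054 st and 759.9 dr = 0.212026 st.
0.737054 + 0.212026 ≈ 0.9491 st.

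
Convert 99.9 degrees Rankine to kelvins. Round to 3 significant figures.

°R = K × 9/5.
Applying the formula gives 55.5 K.

55.5 K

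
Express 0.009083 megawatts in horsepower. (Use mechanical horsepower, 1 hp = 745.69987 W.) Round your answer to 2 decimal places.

12.18 hp

1 megawatt = 1341.02 hp.
So 0.009083 × 1341.02 ≈ 12.18 hp.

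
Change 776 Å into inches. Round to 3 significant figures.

1 Å = 3.93701 × 10^-9 in.
Thus 776 × 3.93701 × 10^-9 ≈ 3.06 × 10^-6 in.

3.06 × 10^-6 inches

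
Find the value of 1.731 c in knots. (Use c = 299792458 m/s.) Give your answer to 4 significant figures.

1.009 × 10^9 kn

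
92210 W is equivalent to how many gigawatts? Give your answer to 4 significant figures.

1 watt = 1.00000e-9 gigawatts.
So 92210 × 1.00000e-9 ≈ 9.221e-5 GW.

9.221e-5 GW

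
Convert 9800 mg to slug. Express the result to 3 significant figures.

0.000672 slug

1 milligram = 6.85218 × 10^-8 slug.
9800 × 6.85218 × 10^-8 ≈ 0.000672 slug.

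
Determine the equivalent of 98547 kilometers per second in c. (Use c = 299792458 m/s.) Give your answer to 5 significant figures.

0.32872 c

1 km/s = 3.33564e-6 c.
Then 98547 × 3.33564e-6 ≈ 0.32872 c.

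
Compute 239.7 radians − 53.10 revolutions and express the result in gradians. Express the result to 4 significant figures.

-5980 grad

239.7 rad = 15259.8 grad and 53.10 rev = 21240.0 grad.
15259.8 − 21240.0 ≈ -5980 grad.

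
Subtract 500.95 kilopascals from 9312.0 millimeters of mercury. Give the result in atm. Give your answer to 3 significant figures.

9312.0 mmHg = 12.2526 atm and 500.95 kPa = 4.94399 atm.
12.2526 − 4.94399 ≈ 7.31 atm.

7.31 atm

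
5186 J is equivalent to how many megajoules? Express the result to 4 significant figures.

1 joule = 1.00000 × 10^-6 MJ.
5186 × 1.00000 × 10^-6 ≈ 0.005186 MJ.

0.005186 MJ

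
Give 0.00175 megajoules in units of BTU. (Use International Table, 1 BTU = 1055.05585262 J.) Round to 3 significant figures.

1.66 British thermal units

1 MJ = 947.817 British thermal units.
So 0.00175 × 947.817 ≈ 1.66 BTU.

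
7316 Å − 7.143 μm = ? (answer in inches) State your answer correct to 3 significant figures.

-0.000252 in

7316 Å = 2.88031e-5 in and 7.143 μm = 0.000281220 in.
2.88031e-5 − 0.000281220 ≈ -0.000252 in.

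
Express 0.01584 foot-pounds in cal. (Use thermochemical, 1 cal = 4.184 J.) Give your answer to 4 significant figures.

0.005133 cal

1 foot-pound = 0.324048 cal.
So 0.01584 × 0.324048 ≈ 0.005133 cal.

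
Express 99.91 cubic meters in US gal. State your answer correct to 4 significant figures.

26390 US gal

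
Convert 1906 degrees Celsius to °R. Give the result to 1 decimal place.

3922.5 °R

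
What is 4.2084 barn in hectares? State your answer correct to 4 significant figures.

4.208e-32 hectares

1 barn = 1.00000e-32 ha.
So 4.2084 × 1.00000e-32 ≈ 4.208e-32 ha.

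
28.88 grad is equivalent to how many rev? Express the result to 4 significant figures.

1 gradian = 0.00250000 revolutions.
28.88 × 0.00250000 ≈ 0.07220 rev.

0.07220 rev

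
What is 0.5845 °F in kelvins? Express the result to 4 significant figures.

255.7 kelvins

K = (°F + 459.67) × 5/9.
Applying the formula gives 255.7 K.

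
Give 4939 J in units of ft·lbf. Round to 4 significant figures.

3643 ft·lbf

1 J = 0.737562 foot-pounds.
Thus 4939 × 0.737562 ≈ 3643 ft·lbf.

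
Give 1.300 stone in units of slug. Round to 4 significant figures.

1 stone = 0.435133 slug.
Thus 1.300 × 0.435133 ≈ 0.5657 slug.

0.5657 slugs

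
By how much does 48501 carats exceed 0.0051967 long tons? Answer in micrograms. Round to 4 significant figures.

4.420e+9 micrograms

48501 ct = 9.70020e+9 μg and 0.0051967 long ton = 5.28009e+9 μg.
9.70020e+9 − 5.28009e+9 ≈ 4.420e+9 μg.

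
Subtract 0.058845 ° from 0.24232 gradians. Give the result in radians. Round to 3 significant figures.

0.24232 grad = 0.00380635 rad and 0.058845 ° = 0.00102704 rad.
0.00380635 − 0.00102704 ≈ 0.00278 rad.

0.00278 rad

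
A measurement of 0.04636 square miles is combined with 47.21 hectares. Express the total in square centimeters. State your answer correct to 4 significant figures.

5.922 × 10^9 square centimeters

0.04636 mi² = 1.20072 × 10^9 cm² and 47.21 ha = 4.72100 × 10^9 cm².
1.20072 × 10^9 + 4.72100 × 10^9 ≈ 5.922 × 10^9 cm².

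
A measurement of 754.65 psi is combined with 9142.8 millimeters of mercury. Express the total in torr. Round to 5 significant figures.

754.65 psi = 39026.67 torr and 9142.8 mmHg = 9142.801 torr.
39026.67 + 9142.801 ≈ 48169 torr.

48169 torr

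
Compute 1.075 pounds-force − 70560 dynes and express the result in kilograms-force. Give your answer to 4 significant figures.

0.4157 kilograms-force

1.075 lbf = 0.487612 kgf and 70560 dyn = 0.0719512 kgf.
0.487612 − 0.0719512 ≈ 0.4157 kgf.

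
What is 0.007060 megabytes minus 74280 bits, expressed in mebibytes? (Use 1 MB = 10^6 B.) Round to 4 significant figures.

-0.002122 mebibytes

0.007060 MB = 0.00673294 MiB and 74280 bit = 0.00885487 MiB.
0.00673294 − 0.00885487 ≈ -0.002122 MiB.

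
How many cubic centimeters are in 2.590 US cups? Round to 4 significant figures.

612.8 cubic centimeters

1 US cup = 236.588 cubic centimeters.
Thus 2.590 × 236.588 ≈ 612.8 cm³.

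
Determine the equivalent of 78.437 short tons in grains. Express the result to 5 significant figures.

1.0981 × 10^9 grains

1 short ton = 1.40000 × 10^7 grains.
So 78.437 × 1.40000 × 10^7 ≈ 1.0981 × 10^9 gr.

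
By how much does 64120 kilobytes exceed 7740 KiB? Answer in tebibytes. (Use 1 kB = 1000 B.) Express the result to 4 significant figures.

64120 kB = 5.83168e-5 TiB and 7740 KiB = 7.20844e-6 TiB.
5.83168e-5 − 7.20844e-6 ≈ 5.111e-5 TiB.

5.111e-5 tebibytes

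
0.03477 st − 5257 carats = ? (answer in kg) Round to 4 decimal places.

0.03477 st = 0.220800 kg and 5257 ct = 1.05140 kg.
0.220800 − 1.05140 ≈ -0.8306 kg.

-0.8306 kilograms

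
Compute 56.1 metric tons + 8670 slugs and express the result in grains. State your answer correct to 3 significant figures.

2.82 × 10^9 gr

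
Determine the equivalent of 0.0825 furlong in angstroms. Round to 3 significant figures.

1 furlong = 2.01168e+12 Å.
So 0.0825 × 2.01168e+12 ≈ 1.66e+11 Å.

1.66e+11 angstroms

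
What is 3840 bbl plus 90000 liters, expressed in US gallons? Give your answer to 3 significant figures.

3840 bbl = 161280 US gal and 90000 L = 23775.5 US gal.
161280 + 23775.5 ≈ 185000 US gal.

185000 US gal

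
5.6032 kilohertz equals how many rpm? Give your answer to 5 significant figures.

1 kHz = 60000.0 rpm.
5.6032 × 60000.0 ≈ 336190 rpm.

336190 revolutions per minute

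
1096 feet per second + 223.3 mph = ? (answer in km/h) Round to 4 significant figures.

1096 ft/s = 1202.62 km/h and 223.3 mph = 359.367 km/h.
1202.62 + 359.367 ≈ 1562 km/h.

1562 kilometers per hour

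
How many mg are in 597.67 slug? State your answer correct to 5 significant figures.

8.7223e+9 mg

1 slug = 1.45939e+7 milligrams.
So 597.67 × 1.45939e+7 ≈ 8.7223e+9 mg.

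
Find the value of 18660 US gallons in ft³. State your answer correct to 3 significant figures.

1 US gal = 0.133681 cubic feet.
Then 18660 × 0.133681 ≈ 2490 ft³.

2490 cubic feet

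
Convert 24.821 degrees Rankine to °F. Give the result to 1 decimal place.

°R = °F + 459.67.
Applying the formula gives -434.8 °F.

-434.8 °F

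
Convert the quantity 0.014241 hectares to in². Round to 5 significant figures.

220740 in²

1 hectare = 1.55000e+7 in².
Then 0.014241 × 1.55000e+7 ≈ 220740 in².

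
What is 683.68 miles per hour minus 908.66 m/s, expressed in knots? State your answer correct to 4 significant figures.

-1172 knots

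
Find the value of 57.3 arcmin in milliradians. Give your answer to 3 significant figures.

1 arcminute = 0.290888 milliradians.
Then 57.3 × 0.290888 ≈ 16.7 mrad.

16.7 milliradians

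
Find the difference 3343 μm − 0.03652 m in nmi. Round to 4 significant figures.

3343 μm = 1.80508e-6 nmi and 0.03652 m = 1.97192e-5 nmi.
1.80508e-6 − 1.97192e-5 ≈ -1.791e-5 nmi.

-1.791e-5 nmi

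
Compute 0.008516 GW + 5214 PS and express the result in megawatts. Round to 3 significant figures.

0.008516 GW = 8.51600 MW and 5214 PS = 3.83489 MW.
8.51600 + 3.83489 ≈ 12.4 MW.

12.4 MW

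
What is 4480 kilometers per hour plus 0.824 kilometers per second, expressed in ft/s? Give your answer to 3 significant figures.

6790 ft/s

4480 km/h = 4082.82 ft/s and 0.824 km/s = 2703.41 ft/s.
4082.82 + 2703.41 ≈ 6790 ft/s.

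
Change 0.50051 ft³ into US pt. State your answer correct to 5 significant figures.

29.953 US pt

1 cubic foot = 59.8442 US pt.
Thus 0.50051 × 59.8442 ≈ 29.953 US pt.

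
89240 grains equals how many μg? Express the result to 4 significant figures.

5.783e+9 μg

1 gr = 64798.9 μg.
Thus 89240 × 64798.9 ≈ 5.783e+9 μg.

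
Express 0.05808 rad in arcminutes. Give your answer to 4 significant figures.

1 radian = 3437.75 arcmin.
Then 0.05808 × 3437.75 ≈ 199.7 arcmin.

199.7 arcminutes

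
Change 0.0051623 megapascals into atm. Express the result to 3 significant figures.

0.0509 atmospheres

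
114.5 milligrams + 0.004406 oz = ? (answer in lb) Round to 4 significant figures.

0.0005278 lb

114.5 mg = 0.000252429 lb and 0.004406 oz = 0.000275375 lb.
0.000252429 + 0.000275375 ≈ 0.0005278 lb.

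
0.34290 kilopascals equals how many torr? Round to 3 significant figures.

2.57 torr

1 kilopascal = 7.50062 torr.
Then 0.34290 × 7.50062 ≈ 2.57 torr.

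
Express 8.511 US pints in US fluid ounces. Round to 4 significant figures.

136.2 US fl oz

1 US pt = 16.0000 US fl oz.
Thus 8.511 × 16.0000 ≈ 136.2 US fl oz.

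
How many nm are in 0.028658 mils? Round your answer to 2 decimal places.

727.91 nanometers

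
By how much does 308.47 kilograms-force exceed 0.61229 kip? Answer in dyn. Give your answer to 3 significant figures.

3.01e+7 dyn

308.47 kgf = 3.02506e+8 dyn and 0.61229 kip = 2.72360e+8 dyn.
3.02506e+8 − 2.72360e+8 ≈ 3.01e+7 dyn.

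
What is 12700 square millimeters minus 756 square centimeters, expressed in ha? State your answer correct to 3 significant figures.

12700 mm² = 1.27000e-6 ha and 756 cm² = 7.56000e-6 ha.
1.27000e-6 − 7.56000e-6 ≈ -6.29e-6 ha.

-6.29e-6 hectares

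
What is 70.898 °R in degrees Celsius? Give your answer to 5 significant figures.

°R = (°C + 273.15) × 9/5.
Applying the formula gives -233.76 °C.

-233.76 degrees Celsius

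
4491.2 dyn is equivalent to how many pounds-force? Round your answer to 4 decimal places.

0.0101 pounds-force

1 dyne = 2.24809 × 10^-6 pounds-force.
Thus 4491.2 × 2.24809 × 10^-6 ≈ 0.0101 lbf.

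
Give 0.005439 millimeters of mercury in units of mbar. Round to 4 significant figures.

1 mmHg = 1.33322 millibar.
Then 0.005439 × 1.33322 ≈ 0.007251 mbar.

0.007251 mbar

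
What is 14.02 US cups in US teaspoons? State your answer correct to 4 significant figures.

673.0 US tsp

1 US cup = 48.0000 US teaspoons.
Thus 14.02 × 48.0000 ≈ 673.0 US tsp.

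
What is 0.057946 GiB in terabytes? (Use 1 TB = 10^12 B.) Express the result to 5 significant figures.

1 gibibyte = 0.00107374 terabytes.
Then 0.057946 × 0.00107374 ≈ 6.2219e-5 TB.

6.2219e-5 terabytes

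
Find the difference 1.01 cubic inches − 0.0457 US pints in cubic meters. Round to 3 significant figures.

1.01 in³ = 1.65509 × 10^-5 m³ and 0.0457 US pt = 2.16242 × 10^-5 m³.
1.65509 × 10^-5 − 2.16242 × 10^-5 ≈ -5.07 × 10^-6 m³.

-5.07 × 10^-6 m³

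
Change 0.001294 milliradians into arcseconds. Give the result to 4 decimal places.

1 milliradian = 206.265 arcseconds.
Then 0.001294 × 206.265 ≈ 0.2669 arcsec.

0.2669 arcsec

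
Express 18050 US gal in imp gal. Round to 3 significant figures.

15000 imp gal

1 US gal = 0.832674 imp gal.
Then 18050 × 0.832674 ≈ 15000 imp gal.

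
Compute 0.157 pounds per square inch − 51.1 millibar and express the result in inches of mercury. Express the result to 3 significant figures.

0.157 psi = 0.319655 inHg and 51.1 mbar = 1.50898 inHg.
0.319655 − 1.50898 ≈ -1.19 inHg.

-1.19 inches of mercury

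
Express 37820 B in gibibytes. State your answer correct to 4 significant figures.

1 byte = 9.31323e-10 GiB.
Then 37820 × 9.31323e-10 ≈ 3.522e-5 GiB.

3.522e-5 gibibytes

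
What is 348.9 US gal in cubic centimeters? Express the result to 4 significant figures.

1.321e+6 cm³

1 US gallon = 3785.41 cubic centimeters.
Thus 348.9 × 3785.41 ≈ 1.321e+6 cm³.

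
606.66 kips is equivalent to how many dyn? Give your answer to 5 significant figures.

1 kip = 4.44822e+8 dyn.
606.66 × 4.44822e+8 ≈ 2.6986e+11 dyn.

2.6986e+11 dyn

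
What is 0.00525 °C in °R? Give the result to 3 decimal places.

491.679 degrees Rankine

°R = (°C + 273.15) × 9/5.
Applying the formula gives 491.679 °R.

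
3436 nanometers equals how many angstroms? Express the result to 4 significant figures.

1 nanometer = 10.0000 angstroms.
3436 × 10.0000 ≈ 34360 Å.

34360 Å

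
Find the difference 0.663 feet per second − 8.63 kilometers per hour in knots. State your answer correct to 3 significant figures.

-4.27 kn

0.663 ft/s = 0.392817 kn and 8.63 km/h = 4.65983 kn.
0.392817 − 4.65983 ≈ -4.27 kn.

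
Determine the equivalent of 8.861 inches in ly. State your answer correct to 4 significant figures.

2.379 × 10^-17 ly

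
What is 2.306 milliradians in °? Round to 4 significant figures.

1 mrad = 0.0572958 degrees.
So 2.306 × 0.0572958 ≈ 0.1321 °.

0.1321 degrees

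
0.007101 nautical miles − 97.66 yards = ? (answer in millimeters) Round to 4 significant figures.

-76150 mm

0.007101 nmi = 13151.1 mm and 97.66 yd = 89300.3 mm.
13151.1 − 89300.3 ≈ -76150 mm.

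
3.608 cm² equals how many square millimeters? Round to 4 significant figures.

1 cm² = 100.000 mm².
So 3.608 × 100.000 ≈ 360.8 mm².

360.8 square millimeters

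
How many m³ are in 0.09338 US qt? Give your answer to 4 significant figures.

8.837 × 10^-5 cubic meters

1 US quart = 0.000946353 m³.
0.09338 × 0.000946353 ≈ 8.837 × 10^-5 m³.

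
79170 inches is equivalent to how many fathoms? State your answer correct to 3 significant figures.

1100 fathom

1 in = 0.0138889 fathom.
79170 × 0.0138889 ≈ 1100 fathom.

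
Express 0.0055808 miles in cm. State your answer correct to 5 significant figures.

898.14 centimeters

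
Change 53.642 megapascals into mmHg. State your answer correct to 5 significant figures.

402350 millimeters of mercury

1 MPa = 7500.62 mmHg.
Thus 53.642 × 7500.62 ≈ 402350 mmHg.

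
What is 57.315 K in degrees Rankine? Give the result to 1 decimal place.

°R = K × 9/5.
Applying the formula gives 103.2 °R.

103.2 degrees Rankine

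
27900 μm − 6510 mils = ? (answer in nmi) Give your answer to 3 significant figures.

-7.42e-5 nautical miles

27900 μm = 1.50648e-5 nmi and 6510 mil = 8.92840e-5 nmi.
1.50648e-5 − 8.92840e-5 ≈ -7.42e-5 nmi.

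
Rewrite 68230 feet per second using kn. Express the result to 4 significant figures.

40430 kn

1 ft/s = 0.592484 knots.
68230 × 0.592484 ≈ 40430 kn.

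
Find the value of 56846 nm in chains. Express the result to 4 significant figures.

2.826e-6 chain

1 nanometer = 4.97097e-11 chains.
Thus 56846 × 4.97097e-11 ≈ 2.826e-6 chain.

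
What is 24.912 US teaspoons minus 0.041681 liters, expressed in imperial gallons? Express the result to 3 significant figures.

24.912 US tsp = 0.0270099 imp gal and 0.041681 L = 0.00916854 imp gal.
0.0270099 − 0.00916854 ≈ 0.0178 imp gal.

0.0178 imp gal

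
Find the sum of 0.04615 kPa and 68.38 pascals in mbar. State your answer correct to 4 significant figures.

1.145 millibar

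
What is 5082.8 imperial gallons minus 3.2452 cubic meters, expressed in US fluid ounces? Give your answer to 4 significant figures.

671600 US fl oz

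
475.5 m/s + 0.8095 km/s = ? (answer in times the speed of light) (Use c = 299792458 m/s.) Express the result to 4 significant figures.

475.5 m/s = 1.58610e-6 c and 0.8095 km/s = 2.70020e-6 c.
1.58610e-6 + 2.70020e-6 ≈ 4.286e-6 c.

4.286e-6 c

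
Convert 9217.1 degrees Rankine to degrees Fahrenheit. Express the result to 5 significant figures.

8757.4 °F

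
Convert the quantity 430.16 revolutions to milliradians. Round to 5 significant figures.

1 revolution = 6283.19 milliradians.
Then 430.16 × 6283.19 ≈ 2.7028 × 10^6 mrad.

2.7028 × 10^6 mrad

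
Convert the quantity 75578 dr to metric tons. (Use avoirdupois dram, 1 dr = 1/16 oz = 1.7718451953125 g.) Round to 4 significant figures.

1 dram = 1.77185 × 10^-6 metric tons.
So 75578 × 1.77185 × 10^-6 ≈ 0.1339 t.

0.1339 t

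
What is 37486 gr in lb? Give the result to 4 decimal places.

5.3551 lb

1 grain = 0.000142857 pounds.
37486 × 0.000142857 ≈ 5.3551 lb.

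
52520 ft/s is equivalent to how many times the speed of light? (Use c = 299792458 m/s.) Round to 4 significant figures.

1 foot per second = 1.01670e-9 times the speed of light.
Thus 52520 × 1.01670e-9 ≈ 5.340e-5 c.

5.340e-5 times the speed of light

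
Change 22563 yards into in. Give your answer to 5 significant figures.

812270 in

1 yd = 36.0000 inches.
Then 22563 × 36.0000 ≈ 812270 in.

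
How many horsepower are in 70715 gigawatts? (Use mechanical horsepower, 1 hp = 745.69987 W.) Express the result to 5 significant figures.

9.4830e+10 hp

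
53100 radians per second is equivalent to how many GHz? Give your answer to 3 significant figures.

8.45e-6 GHz

1 rad/s = 1.59155e-10 GHz.
So 53100 × 1.59155e-10 ≈ 8.45e-6 GHz.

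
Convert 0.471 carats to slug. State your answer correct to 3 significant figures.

6.45 × 10^-6 slug

1 carat = 1.37044 × 10^-5 slugs.
Then 0.471 × 1.37044 × 10^-5 ≈ 6.45 × 10^-6 slug.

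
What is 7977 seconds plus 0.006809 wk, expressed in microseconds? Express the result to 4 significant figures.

7977 s = 7.97700e+9 μs and 0.006809 wk = 4.11808e+9 μs.
7.97700e+9 + 4.11808e+9 ≈ 1.210e+10 μs.

1.210e+10 μs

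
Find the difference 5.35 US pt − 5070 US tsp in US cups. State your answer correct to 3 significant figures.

5.35 US pt = 10.7000 US cup and 5070 US tsp = 105.625 US cup.
10.7000 − 105.625 ≈ -94.9 US cup.

-94.9 US cup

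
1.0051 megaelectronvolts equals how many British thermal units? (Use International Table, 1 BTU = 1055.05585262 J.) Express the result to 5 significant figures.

1 MeV = 1.51857e-16 British thermal units.
1.0051 × 1.51857e-16 ≈ 1.5263e-16 BTU.

1.5263e-16 British thermal units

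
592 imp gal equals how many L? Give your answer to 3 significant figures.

1 imp gal = 4.54609 L.
Then 592 × 4.54609 ≈ 2690 L.

2690 L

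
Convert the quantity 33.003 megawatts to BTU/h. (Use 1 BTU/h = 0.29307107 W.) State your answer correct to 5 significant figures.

1.1261 × 10^8 BTU per hour

1 MW = 3.41214 × 10^6 BTU per hour.
Thus 33.003 × 3.41214 × 10^6 ≈ 1.1261 × 10^8 BTU/h.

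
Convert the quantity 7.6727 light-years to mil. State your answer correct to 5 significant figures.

2.8578 × 10^21 mil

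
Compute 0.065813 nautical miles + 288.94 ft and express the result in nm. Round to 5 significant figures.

2.0995e+11 nanometers

0.065813 nmi = 1.21886e+11 nm and 288.94 ft = 8.80689e+10 nm.
1.21886e+11 + 8.80689e+10 ≈ 2.0995e+11 nm.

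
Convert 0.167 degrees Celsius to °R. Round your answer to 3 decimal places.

°R = (°C + 273.15) × 9/5.
Applying the formula gives 491.971 °R.

491.971 °R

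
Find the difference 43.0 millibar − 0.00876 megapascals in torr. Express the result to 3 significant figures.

43.0 mbar = 32.2527 torr and 0.00876 MPa = 65.7054 torr.
32.2527 − 65.7054 ≈ -33.5 torr.

-33.5 torr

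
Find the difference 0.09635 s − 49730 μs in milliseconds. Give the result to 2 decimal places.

0.09635 s = 96.3500 ms and 49730 μs = 49.7300 ms.
96.3500 − 49.7300 ≈ 46.62 ms.

46.62 ms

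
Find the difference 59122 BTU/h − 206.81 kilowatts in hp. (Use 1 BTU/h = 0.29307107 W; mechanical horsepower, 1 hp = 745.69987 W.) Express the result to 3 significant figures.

-254 hp

59122 BTU/h = 23.2358 hp and 206.81 kW = 277.337 hp.
23.2358 − 277.337 ≈ -254 hp.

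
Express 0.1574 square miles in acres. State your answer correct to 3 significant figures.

101 acre

1 mi² = 640.000 acres.
So 0.1574 × 640.000 ≈ 101 acre.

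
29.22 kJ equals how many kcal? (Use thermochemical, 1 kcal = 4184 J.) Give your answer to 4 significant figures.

1 kJ = 0.239006 kcal.
Thus 29.22 × 0.239006 ≈ 6.984 kcal.

6.984 kcal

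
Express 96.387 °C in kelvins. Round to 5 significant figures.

369.54 kelvins

K = °C + 273.15.
Applying the formula gives 369.54 K.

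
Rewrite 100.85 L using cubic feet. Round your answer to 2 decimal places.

1 liter = 0.0353147 ft³.
So 100.85 × 0.0353147 ≈ 3.56 ft³.

3.56 ft³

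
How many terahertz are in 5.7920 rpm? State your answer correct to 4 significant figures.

1 revolution per minute = 1.66667e-14 THz.
5.7920 × 1.66667e-14 ≈ 9.653e-14 THz.

9.653e-14 terahertz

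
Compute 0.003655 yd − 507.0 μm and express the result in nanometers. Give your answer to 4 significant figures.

2.835 × 10^6 nm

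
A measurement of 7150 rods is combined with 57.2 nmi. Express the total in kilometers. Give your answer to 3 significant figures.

7150 rod = 35.9588 km and 57.2 nmi = 105.934 km.
35.9588 + 105.934 ≈ 142 km.

142 km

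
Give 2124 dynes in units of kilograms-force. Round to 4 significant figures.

0.002166 kilograms-force

1 dyne = 1.01972e-6 kilograms-force.
So 2124 × 1.01972e-6 ≈ 0.002166 kgf.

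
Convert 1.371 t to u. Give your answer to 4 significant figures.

1 metric ton = 6.02214e+29 u.
Then 1.371 × 6.02214e+29 ≈ 8.256e+29 u.

8.256e+29 u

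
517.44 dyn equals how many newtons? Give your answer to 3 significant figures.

0.00517 newtons

1 dyn = 1.00000 × 10^-5 N.
Then 517.44 × 1.00000 × 10^-5 ≈ 0.00517 N.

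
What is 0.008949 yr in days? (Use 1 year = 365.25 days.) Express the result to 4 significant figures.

1 year = 365.250 days.
Then 0.008949 × 365.250 ≈ 3.269 d.

3.269 d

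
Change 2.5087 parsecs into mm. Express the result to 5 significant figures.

1 pc = 3.08568e+19 millimeters.
2.5087 × 3.08568e+19 ≈ 7.7410e+19 mm.

7.7410e+19 millimeters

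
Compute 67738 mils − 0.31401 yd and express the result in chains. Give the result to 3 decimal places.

0.071 chain

67738 mil = 0.0855278 chain and 0.31401 yd = 0.0142732 chain.
0.0855278 − 0.0142732 ≈ 0.071 chain.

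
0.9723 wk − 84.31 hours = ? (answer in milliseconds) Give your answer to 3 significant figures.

0.9723 wk = 5.88047 × 10^8 ms and 84.31 h = 3.03516 × 10^8 ms.
5.88047 × 10^8 − 3.03516 × 10^8 ≈ 2.85 × 10^8 ms.

2.85 × 10^8 ms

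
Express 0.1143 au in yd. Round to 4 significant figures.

1 au = 1.63602e+11 yards.
Then 0.1143 × 1.63602e+11 ≈ 1.870e+10 yd.

1.870e+10 yd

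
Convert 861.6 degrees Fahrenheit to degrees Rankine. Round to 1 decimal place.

1321.3 °R

°R = °F + 459.67.
Applying the formula gives 1321.3 °R.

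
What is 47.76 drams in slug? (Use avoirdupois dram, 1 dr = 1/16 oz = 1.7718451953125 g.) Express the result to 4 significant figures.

0.005799 slugs

1 dr = 0.000121410 slug.
Then 47.76 × 0.000121410 ≈ 0.005799 slug.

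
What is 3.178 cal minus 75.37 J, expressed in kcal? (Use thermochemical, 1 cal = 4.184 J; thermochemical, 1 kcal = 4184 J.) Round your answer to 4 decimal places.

-0.0148 kilocalories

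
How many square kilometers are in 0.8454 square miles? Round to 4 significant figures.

1 mi² = 2.58999 square kilometers.
Then 0.8454 × 2.58999 ≈ 2.190 km².

2.190 km²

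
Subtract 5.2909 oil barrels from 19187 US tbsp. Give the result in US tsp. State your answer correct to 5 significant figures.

-113100 US tsp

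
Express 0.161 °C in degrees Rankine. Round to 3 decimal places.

491.960 °R

°R = (°C + 273.15) × 9/5.
Applying the formula gives 491.960 °R.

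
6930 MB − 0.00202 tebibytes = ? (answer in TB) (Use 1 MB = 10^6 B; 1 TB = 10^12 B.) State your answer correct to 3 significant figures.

6930 MB = 0.00693000 TB and 0.00202 TiB = 0.00222101 TB.
0.00693000 − 0.00222101 ≈ 0.00471 TB.

0.00471 terabytes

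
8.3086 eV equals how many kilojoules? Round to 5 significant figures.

1.3312e-21 kJ

1 electronvolt = 1.60218e-22 kilojoules.
8.3086 × 1.60218e-22 ≈ 1.3312e-21 kJ.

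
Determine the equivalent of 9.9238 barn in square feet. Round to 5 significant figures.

1 barn = 1.07639 × 10^-27 square feet.
So 9.9238 × 1.07639 × 10^-27 ≈ 1.0682 × 10^-26 ft².

1.0682 × 10^-26 square feet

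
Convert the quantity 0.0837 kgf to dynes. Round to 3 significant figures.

82100 dyn

1 kilogram-force = 980665 dyn.
0.0837 × 980665 ≈ 82100 dyn.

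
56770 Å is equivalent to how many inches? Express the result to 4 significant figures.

0.0002235 inches

1 Å = 3.93701e-9 in.
Then 56770 × 3.93701e-9 ≈ 0.0002235 in.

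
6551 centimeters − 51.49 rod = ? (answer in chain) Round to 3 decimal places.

-9.616 chains

6551 cm = 3.25648 chain and 51.49 rod = 12.8725 chain.
3.25648 − 12.8725 ≈ -9.616 chain.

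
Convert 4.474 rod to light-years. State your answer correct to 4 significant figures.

1 rod = 5.31587 × 10^-16 light-years.
So 4.474 × 5.31587 × 10^-16 ≈ 2.378 × 10^-15 ly.

2.378 × 10^-15 ly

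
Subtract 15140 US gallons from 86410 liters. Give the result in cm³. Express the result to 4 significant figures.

86410 L = 8.64100 × 10^7 cm³ and 15140 US gal = 5.73111 × 10^7 cm³.
8.64100 × 10^7 − 5.73111 × 10^7 ≈ 2.910 × 10^7 cm³.

2.910 × 10^7 cubic centimeters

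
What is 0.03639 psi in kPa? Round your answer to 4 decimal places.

1 psi = 6.89476 kilopascals.
0.03639 × 6.89476 ≈ 0.2509 kPa.

0.2509 kPa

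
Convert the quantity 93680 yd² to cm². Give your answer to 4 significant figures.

1 yd² = 8361.27 cm².
Thus 93680 × 8361.27 ≈ 7.833e+8 cm².

7.833e+8 square centimeters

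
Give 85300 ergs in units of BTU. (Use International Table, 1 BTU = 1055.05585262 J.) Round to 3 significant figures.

1 erg = 9.47817 × 10^-11 BTU.
Thus 85300 × 9.47817 × 10^-11 ≈ 8.08 × 10^-6 BTU.

8.08 × 10^-6 BTU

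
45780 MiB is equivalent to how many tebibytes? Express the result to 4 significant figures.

0.04366 TiB

1 mebibyte = 9.53674e-7 TiB.
Then 45780 × 9.53674e-7 ≈ 0.04366 TiB.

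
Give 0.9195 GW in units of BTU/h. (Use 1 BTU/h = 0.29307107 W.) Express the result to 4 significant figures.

1 gigawatt = 3.41214 × 10^9 BTU/h.
Thus 0.9195 × 3.41214 × 10^9 ≈ 3.137 × 10^9 BTU/h.

3.137 × 10^9 BTU per hour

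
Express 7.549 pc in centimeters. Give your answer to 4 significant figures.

2.329 × 10^19 cm

1 pc = 3.08568 × 10^18 centimeters.
So 7.549 × 3.08568 × 10^18 ≈ 2.329 × 10^19 cm.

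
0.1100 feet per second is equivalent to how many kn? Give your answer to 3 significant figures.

0.0652 kn

1 ft/s = 0.592484 kn.
Then 0.1100 × 0.592484 ≈ 0.0652 kn.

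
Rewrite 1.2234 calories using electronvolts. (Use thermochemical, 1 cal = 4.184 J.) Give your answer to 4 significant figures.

3.195 × 10^19 electronvolts

1 cal = 2.61145 × 10^19 eV.
Then 1.2234 × 2.61145 × 10^19 ≈ 3.195 × 10^19 eV.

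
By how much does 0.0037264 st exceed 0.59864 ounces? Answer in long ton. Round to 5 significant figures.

6.5869 × 10^-6 long tons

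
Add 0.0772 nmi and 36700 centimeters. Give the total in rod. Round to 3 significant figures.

101 rod

0.0772 nmi = 28.4289 rod and 36700 cm = 72.9738 rod.
28.4289 + 72.9738 ≈ 101 rod.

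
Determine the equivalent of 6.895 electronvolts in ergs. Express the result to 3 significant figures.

1.10e-11 erg

1 electronvolt = 1.60218e-12 erg.
So 6.895 × 1.60218e-12 ≈ 1.10e-11 erg.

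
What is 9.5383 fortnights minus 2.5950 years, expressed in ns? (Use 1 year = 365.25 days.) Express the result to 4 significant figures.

9.5383 fortnight = 1.15375e+16 ns and 2.5950 yr = 8.18920e+16 ns.
1.15375e+16 − 8.18920e+16 ≈ -7.035e+16 ns.

-7.035e+16 ns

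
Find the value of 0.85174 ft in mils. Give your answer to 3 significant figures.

1 foot = 12000.0 mils.
0.85174 × 12000.0 ≈ 10200 mil.

10200 mil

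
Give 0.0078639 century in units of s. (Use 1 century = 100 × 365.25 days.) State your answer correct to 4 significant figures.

1 century = 3.15576 × 10^9 s.
0.0078639 × 3.15576 × 10^9 ≈ 2.482 × 10^7 s.

2.482 × 10^7 seconds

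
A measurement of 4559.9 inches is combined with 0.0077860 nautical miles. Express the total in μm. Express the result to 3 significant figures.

1.30 × 10^8 μm

4559.9 in = 1.15821 × 10^8 μm and 0.0077860 nmi = 1.44197 × 10^7 μm.
1.15821 × 10^8 + 1.44197 × 10^7 ≈ 1.30 × 10^8 μm.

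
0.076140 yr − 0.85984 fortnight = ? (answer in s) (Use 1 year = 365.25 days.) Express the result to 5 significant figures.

0.076140 yr = 2.40280e+6 s and 0.85984 fortnight = 1.04006e+6 s.
2.40280e+6 − 1.04006e+6 ≈ 1.3627e+6 s.

1.3627e+6 seconds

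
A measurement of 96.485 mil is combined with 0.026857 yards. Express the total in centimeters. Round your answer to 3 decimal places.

2.701 centimeters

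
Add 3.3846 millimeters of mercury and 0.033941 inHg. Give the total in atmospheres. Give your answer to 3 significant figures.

0.00559 atm

3.3846 mmHg = 0.00445342 atm and 0.033941 inHg = 0.00113434 atm.
0.00445342 + 0.00113434 ≈ 0.00559 atm.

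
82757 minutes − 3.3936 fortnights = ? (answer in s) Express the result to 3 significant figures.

861000 seconds

82757 min = 4.96542e+6 s and 3.3936 fortnight = 4.10490e+6 s.
4.96542e+6 − 4.10490e+6 ≈ 861000 s.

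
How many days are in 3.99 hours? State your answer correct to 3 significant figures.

0.166 days

1 h = 0.0416667 d.
3.99 × 0.0416667 ≈ 0.166 d.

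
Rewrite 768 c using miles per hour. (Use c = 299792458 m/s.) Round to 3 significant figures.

1 speed of light = 6.70617e+8 mph.
Then 768 × 6.70617e+8 ≈ 5.15e+11 mph.

5.15e+11 miles per hour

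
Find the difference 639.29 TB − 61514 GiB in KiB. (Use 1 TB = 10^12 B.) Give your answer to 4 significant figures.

5.598 × 10^11 KiB

639.29 TB = 6.24307 × 10^11 KiB and 61514 GiB = 6.45021 × 10^10 KiB.
6.24307 × 10^11 − 6.45021 × 10^10 ≈ 5.598 × 10^11 KiB.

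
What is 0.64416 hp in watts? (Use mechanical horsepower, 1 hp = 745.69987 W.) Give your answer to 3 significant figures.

1 hp = 745.700 watts.
0.64416 × 745.700 ≈ 480 W.

480 W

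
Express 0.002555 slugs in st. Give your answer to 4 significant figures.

1 slug = 2.29815 st.
So 0.002555 × 2.29815 ≈ 0.005872 st.

0.005872 st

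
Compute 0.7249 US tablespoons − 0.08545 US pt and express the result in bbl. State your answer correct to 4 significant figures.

0.7249 US tbsp = 6.74200 × 10^-5 bbl and 0.08545 US pt = 0.000254315 bbl.
6.74200 × 10^-5 − 0.000254315 ≈ -0.0001869 bbl.

-0.0001869 bbl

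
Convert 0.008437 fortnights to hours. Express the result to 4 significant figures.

1 fortnight = 336.000 hours.
0.008437 × 336.000 ≈ 2.835 h.

2.835 h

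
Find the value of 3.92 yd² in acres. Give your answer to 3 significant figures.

1 square yard = 0.000206612 acre.
Thus 3.92 × 0.000206612 ≈ 0.000810 acre.

0.000810 acre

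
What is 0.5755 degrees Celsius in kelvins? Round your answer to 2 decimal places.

273.73 K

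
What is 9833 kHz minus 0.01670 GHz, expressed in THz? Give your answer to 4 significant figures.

9833 kHz = 9.83300 × 10^-6 THz and 0.01670 GHz = 1.67000 × 10^-5 THz.
9.83300 × 10^-6 − 1.67000 × 10^-5 ≈ -6.867 × 10^-6 THz.

-6.867 × 10^-6 THz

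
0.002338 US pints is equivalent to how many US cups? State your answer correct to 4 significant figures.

0.004676 US cup

1 US pint = 2.00000 US cups.
0.002338 × 2.00000 ≈ 0.004676 US cup.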